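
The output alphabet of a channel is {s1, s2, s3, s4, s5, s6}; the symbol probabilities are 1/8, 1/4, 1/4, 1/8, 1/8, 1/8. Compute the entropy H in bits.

2.5 bits

Each probability is a power of 1/2, so log₂(1/p) is an integer.
H = Σ p·log₂(1/p) = 1/8·3 + 1/4·2 + 1/4·2 + 1/8·3 + 1/8·3 + 1/8·3 = 2.5 bits.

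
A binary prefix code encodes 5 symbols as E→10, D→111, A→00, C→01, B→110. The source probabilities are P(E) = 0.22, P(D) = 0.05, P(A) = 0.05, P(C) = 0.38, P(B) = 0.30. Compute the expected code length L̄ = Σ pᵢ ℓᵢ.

2.35 bits/symbol

L̄ = Σ pᵢ·ℓᵢ = 0.22·2 + 0.05·3 + 0.05·2 + 0.38·2 + 0.30·3 = 2.35 bits/symbol.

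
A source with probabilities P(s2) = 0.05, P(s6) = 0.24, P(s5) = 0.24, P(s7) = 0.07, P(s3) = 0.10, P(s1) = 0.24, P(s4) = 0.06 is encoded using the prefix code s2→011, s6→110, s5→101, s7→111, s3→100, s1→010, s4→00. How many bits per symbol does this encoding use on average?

2.94 bits/symbol

L̄ = Σ pᵢ·ℓᵢ = 0.05·3 + 0.24·3 + 0.24·3 + 0.07·3 + 0.10·3 + 0.24·3 + 0.06·2 = 2.94 bits/symbol.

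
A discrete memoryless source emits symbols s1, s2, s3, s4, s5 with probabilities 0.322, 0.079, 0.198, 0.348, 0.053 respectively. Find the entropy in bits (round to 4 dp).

H = −Σ pᵢ log₂ pᵢ.
−0.322·log₂(0.322) = 0.5264
−0.079·log₂(0.079) = 0.2893
−0.198·log₂(0.198) = 0.4626
−0.348·log₂(0.348) = 0.5299
−0.053·log₂(0.053) = 0.2246
Sum ≈ 2.0329 → 2.0329 bits.

2.0329 bits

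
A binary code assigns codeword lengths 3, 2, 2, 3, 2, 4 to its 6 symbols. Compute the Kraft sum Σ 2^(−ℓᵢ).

With common denominator 2^4 = 16: Σ 2^(−ℓᵢ) = 2/16 + 4/16 + 4/16 + 2/16 + 4/16 + 1/16 = 17/16 = 1.0625.

1.0625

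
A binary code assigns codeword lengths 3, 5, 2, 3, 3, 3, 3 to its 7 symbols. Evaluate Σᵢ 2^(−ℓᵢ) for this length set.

With common denominator 2^5 = 32: Σ 2^(−ℓᵢ) = 4/32 + 1/32 + 8/32 + 4/32 + 4/32 + 4/32 + 4/32 = 29/32 = 0.90625.

0.90625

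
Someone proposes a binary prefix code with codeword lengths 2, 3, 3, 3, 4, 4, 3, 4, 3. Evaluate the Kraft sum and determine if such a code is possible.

1.0625; no

With common denominator 2^4 = 16: Σ 2^(−ℓᵢ) = 4/16 + 2/16 + 2/16 + 2/16 + 1/16 + 1/16 + 2/16 + 1/16 + 2/16 = 17/16 = 1.0625.
Kraft's inequality requires Σ ≤ 1; here Σ = 1.0625 > 1, so no such prefix code exists.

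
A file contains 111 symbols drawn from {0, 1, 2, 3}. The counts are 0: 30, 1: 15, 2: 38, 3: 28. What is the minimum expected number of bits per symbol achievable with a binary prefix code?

2 bits/symbol

Probabilities are the counts divided by 111.
Repeatedly combine the two least-probable nodes; the expected code length is the sum of the merged weights.
merge 5/37 + 28/111 → 43/111
merge 10/37 + 38/111 → 68/111
merge 43/111 + 68/111 → 1
L = 43/111 + 68/111 + 1 = 2 bits/symbol.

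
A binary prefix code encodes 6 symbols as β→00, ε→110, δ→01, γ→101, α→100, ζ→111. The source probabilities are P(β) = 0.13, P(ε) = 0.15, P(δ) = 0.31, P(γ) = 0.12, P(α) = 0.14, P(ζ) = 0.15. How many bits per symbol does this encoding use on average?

2.56 bits/symbol

L̄ = Σ pᵢ·ℓᵢ = 0.13·2 + 0.15·3 + 0.31·2 + 0.12·3 + 0.14·3 + 0.15·3 = 2.56 bits/symbol.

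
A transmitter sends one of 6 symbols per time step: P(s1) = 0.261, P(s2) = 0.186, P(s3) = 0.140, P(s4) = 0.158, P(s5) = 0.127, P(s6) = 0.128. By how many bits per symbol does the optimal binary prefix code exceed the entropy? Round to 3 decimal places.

0.020 bits

Entropy H = −Σ p log₂ p ≈ 2.5326 bits.
Huffman merges: 127/1000+16/125→51/200; 7/50+79/500→149/500; 93/500+51/200→441/1000; 261/1000+149/500→559/1000; 441/1000+559/1000→1. L = 2553/1000 ≈ 2.5530.
L − H = 2.5530 − 2.5326 = 0.020 bits.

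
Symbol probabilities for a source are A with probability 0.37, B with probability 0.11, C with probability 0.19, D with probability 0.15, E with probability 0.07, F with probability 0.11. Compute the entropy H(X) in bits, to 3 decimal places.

2.366 bits

H = −Σ pᵢ log₂ pᵢ.
−0.37·log₂(0.37) = 0.5307
−0.11·log₂(0.11) = 0.3503
−0.19·log₂(0.19) = 0.4552
−0.15·log₂(0.15) = 0.4105
−0.07·log₂(0.07) = 0.2686
−0.11·log₂(0.11) = 0.3503
Sum ≈ 2.3656 → 2.366 bits.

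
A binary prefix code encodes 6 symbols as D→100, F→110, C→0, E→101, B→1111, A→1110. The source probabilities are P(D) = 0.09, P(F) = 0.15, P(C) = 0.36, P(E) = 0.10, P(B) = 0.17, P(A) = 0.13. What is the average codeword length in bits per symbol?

L̄ = Σ pᵢ·ℓᵢ = 0.09·3 + 0.15·3 + 0.36·1 + 0.10·3 + 0.17·4 + 0.13·4 = 2.58 bits/symbol.

2.58 bits/symbol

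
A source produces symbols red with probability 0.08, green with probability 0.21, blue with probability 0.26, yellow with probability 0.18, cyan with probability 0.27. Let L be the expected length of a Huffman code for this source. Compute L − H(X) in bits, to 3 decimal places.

0.035 bits

Entropy H = −Σ p log₂ p ≈ 2.2249 bits.
Huffman merges: 2/25+9/50→13/50; 21/100+13/50→47/100; 13/50+27/100→53/100; 47/100+53/100→1. L = 113/50 ≈ 2.2600.
L − H = 2.2600 − 2.2249 = 0.035 bits.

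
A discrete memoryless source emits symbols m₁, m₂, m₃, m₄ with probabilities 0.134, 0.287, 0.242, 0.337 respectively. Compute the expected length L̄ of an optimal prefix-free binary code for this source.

Repeatedly combine the two least-probable nodes; the expected code length is the sum of the merged weights.
merge 67/500 + 121/500 → 47/125
merge 287/1000 + 337/1000 → 78/125
merge 47/125 + 78/125 → 1
L = 47/125 + 78/125 + 1 = 2 bits/symbol.

2 bits/symbol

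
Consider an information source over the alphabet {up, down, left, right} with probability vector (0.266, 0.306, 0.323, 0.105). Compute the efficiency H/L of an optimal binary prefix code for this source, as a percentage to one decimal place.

94.9%

Entropy H = −Σ p log₂ p ≈ 1.8990 bits.
Huffman merges: 21/200+133/500→371/1000; 153/500+323/1000→629/1000; 371/1000+629/1000→1. L = 2 ≈ 2.0000.
Efficiency = H/L = 1.8990/2.0000 = 94.9%.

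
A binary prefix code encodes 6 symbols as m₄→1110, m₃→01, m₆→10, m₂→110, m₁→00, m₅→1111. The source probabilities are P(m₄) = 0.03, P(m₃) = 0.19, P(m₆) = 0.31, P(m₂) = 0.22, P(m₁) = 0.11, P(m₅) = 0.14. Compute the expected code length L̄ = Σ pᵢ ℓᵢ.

L̄ = Σ pᵢ·ℓᵢ = 0.03·4 + 0.19·2 + 0.31·2 + 0.22·3 + 0.11·2 + 0.14·4 = 2.56 bits/symbol.

2.56 bits/symbol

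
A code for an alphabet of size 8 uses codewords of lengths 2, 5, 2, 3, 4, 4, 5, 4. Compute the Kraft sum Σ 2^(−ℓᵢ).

With common denominator 2^5 = 32: Σ 2^(−ℓᵢ) = 8/32 + 1/32 + 8/32 + 4/32 + 2/32 + 2/32 + 1/32 + 2/32 = 28/32 = 0.875.

0.875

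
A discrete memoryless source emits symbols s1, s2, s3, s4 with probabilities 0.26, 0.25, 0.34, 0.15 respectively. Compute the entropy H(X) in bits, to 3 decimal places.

1.945 bits

H = −Σ pᵢ log₂ pᵢ.
−0.26·log₂(0.26) = 0.5053
−0.25·log₂(0.25) = 0.5000
−0.34·log₂(0.34) = 0.5292
−0.15·log₂(0.15) = 0.4105
Sum ≈ 1.9450 → 1.945 bits.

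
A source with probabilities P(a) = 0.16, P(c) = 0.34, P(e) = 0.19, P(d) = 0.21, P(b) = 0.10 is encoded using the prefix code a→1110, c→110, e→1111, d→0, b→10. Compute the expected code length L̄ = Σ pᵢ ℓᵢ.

L̄ = Σ pᵢ·ℓᵢ = 0.16·4 + 0.34·3 + 0.19·4 + 0.21·1 + 0.10·2 = 2.83 bits/symbol.

2.83 bits/symbol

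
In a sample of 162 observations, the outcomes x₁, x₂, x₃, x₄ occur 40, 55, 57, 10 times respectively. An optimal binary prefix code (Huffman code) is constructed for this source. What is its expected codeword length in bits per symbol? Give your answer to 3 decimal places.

1.957 bits/symbol

Probabilities are the counts divided by 162.
Repeatedly combine the two least-probable nodes; the expected code length is the sum of the merged weights.
merge 5/81 + 20/81 → 25/81
merge 25/81 + 55/162 → 35/54
merge 19/54 + 35/54 → 1
L = 25/81 + 35/54 + 1 = 317/162 ≈ 1.957 bits/symbol.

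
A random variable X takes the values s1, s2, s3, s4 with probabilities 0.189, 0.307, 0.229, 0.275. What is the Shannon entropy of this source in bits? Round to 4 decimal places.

1.9765 bits

H = −Σ pᵢ log₂ pᵢ.
−0.189·log₂(0.189) = 0.4543
−0.307·log₂(0.307) = 0.5230
−0.229·log₂(0.229) = 0.4870
−0.275·log₂(0.275) = 0.5122
Sum ≈ 1.9765 → 1.9765 bits.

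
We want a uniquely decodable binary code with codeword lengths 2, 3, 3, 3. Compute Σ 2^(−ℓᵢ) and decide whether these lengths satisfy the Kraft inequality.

0.625; yes

With common denominator 2^3 = 8: Σ 2^(−ℓᵢ) = 2/8 + 1/8 + 1/8 + 1/8 = 5/8 = 0.625.
Kraft's inequality requires Σ ≤ 1; here Σ = 0.625 ≤ 1, so such a prefix code exists.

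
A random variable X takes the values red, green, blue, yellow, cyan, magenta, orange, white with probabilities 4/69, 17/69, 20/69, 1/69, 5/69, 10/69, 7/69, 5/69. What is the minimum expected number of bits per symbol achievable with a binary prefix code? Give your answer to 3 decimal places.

Repeatedly combine the two least-probable nodes; the expected code length is the sum of the merged weights.
merge 1/69 + 4/69 → 5/69
merge 5/69 + 5/69 → 10/69
merge 5/69 + 7/69 → 4/23
merge 10/69 + 10/69 → 20/69
merge 4/23 + 17/69 → 29/69
merge 20/69 + 20/69 → 40/69
merge 29/69 + 40/69 → 1
L = 5/69 + 10/69 + 4/23 + 20/69 + 29/69 + 40/69 + 1 = 185/69 ≈ 2.681 bits/symbol.

2.681 bits/symbol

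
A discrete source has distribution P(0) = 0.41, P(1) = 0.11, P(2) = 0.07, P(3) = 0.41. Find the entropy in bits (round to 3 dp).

H = −Σ pᵢ log₂ pᵢ.
−0.41·log₂(0.41) = 0.5274
−0.11·log₂(0.11) = 0.3503
−0.07·log₂(0.07) = 0.2686
−0.41·log₂(0.41) = 0.5274
Sum ≈ 1.6736 → 1.674 bits.

1.674 bits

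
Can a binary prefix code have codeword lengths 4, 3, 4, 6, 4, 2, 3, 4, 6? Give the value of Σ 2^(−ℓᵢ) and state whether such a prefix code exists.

0.78125; yes

With common denominator 2^6 = 64: Σ 2^(−ℓᵢ) = 4/64 + 8/64 + 4/64 + 1/64 + 4/64 + 16/64 + 8/64 + 4/64 + 1/64 = 50/64 = 0.78125.
Kraft's inequality requires Σ ≤ 1; here Σ = 0.78125 ≤ 1, so such a prefix code exists.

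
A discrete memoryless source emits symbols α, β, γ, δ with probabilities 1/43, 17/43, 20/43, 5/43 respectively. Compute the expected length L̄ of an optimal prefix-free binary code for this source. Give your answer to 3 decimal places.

1.674 bits/symbol

Repeatedly combine the two least-probable nodes; the expected code length is the sum of the merged weights.
merge 1/43 + 5/43 → 6/43
merge 6/43 + 17/43 → 23/43
merge 20/43 + 23/43 → 1
L = 6/43 + 23/43 + 1 = 72/43 ≈ 1.674 bits/symbol.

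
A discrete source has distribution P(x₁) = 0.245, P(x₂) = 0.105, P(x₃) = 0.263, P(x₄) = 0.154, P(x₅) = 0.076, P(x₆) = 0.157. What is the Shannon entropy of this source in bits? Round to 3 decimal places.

H = −Σ pᵢ log₂ pᵢ.
−0.245·log₂(0.245) = 0.4971
−0.105·log₂(0.105) = 0.3414
−0.263·log₂(0.263) = 0.5068
−0.154·log₂(0.154) = 0.4156
−0.076·log₂(0.076) = 0.2826
−0.157·log₂(0.157) = 0.4194
Sum ≈ 2.4629 → 2.463 bits.

2.463 bits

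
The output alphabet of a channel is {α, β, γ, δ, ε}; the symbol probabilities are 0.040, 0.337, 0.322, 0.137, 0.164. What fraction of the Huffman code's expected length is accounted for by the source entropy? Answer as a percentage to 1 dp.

94.7%

Entropy H = −Σ p log₂ p ≈ 2.0616 bits.
Huffman merges: 1/25+137/1000→177/1000; 41/250+177/1000→341/1000; 161/500+337/1000→659/1000; 341/1000+659/1000→1. L = 2177/1000 ≈ 2.1770.
Efficiency = H/L = 2.0616/2.1770 = 94.7%.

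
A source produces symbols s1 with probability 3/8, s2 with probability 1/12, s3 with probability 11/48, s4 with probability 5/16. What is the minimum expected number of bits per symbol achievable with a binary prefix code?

1.9375 bits/symbol

Repeatedly combine the two least-probable nodes; the expected code length is the sum of the merged weights.
merge 1/12 + 11/48 → 5/16
merge 5/16 + 5/16 → 5/8
merge 3/8 + 5/8 → 1
L = 5/16 + 5/8 + 1 = 31/16 = 1.9375 bits/symbol.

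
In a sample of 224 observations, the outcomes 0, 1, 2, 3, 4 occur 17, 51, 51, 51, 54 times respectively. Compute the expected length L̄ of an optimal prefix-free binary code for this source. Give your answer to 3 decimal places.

2.304 bits/symbol

Probabilities are the counts divided by 224.
Repeatedly combine the two least-probable nodes; the expected code length is the sum of the merged weights.
merge 17/224 + 51/224 → 17/56
merge 51/224 + 51/224 → 51/112
merge 27/112 + 17/56 → 61/112
merge 51/112 + 61/112 → 1
L = 17/56 + 51/112 + 61/112 + 1 = 129/56 ≈ 2.304 bits/symbol.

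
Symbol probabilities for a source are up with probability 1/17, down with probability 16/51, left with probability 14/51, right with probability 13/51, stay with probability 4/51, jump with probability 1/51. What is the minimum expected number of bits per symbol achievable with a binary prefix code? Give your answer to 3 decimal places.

2.235 bits/symbol

Repeatedly combine the two least-probable nodes; the expected code length is the sum of the merged weights.
merge 1/51 + 1/17 → 4/51
merge 4/51 + 4/51 → 8/51
merge 8/51 + 13/51 → 7/17
merge 14/51 + 16/51 → 10/17
merge 7/17 + 10/17 → 1
L = 4/51 + 8/51 + 7/17 + 10/17 + 1 = 38/17 ≈ 2.235 bits/symbol.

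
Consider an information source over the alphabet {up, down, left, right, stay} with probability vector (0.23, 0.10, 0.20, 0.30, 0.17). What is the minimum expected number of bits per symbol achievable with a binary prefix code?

Repeatedly combine the two least-probable nodes; the expected code length is the sum of the merged weights.
merge 1/10 + 17/100 → 27/100
merge 1/5 + 23/100 → 43/100
merge 27/100 + 3/10 → 57/100
merge 43/100 + 57/100 → 1
L = 27/100 + 43/100 + 57/100 + 1 = 227/100 = 2.27 bits/symbol.

2.27 bits/symbol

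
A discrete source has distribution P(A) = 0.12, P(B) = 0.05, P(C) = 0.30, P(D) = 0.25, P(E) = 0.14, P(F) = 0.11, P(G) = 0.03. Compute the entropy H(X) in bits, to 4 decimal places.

H = −Σ pᵢ log₂ pᵢ.
−0.12·log₂(0.12) = 0.3671
−0.05·log₂(0.05) = 0.2161
−0.30·log₂(0.30) = 0.5211
−0.25·log₂(0.25) = 0.5000
−0.14·log₂(0.14) = 0.3971
−0.11·log₂(0.11) = 0.3503
−0.03·log₂(0.03) = 0.1518
Sum ≈ 2.5034 → 2.5034 bits.

2.5034 bits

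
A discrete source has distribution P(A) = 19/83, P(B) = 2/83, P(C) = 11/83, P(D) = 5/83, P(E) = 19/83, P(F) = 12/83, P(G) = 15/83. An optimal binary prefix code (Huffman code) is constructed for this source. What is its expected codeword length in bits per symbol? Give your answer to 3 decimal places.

Repeatedly combine the two least-probable nodes; the expected code length is the sum of the merged weights.
merge 2/83 + 5/83 → 7/83
merge 7/83 + 11/83 → 18/83
merge 12/83 + 15/83 → 27/83
merge 18/83 + 19/83 → 37/83
merge 19/83 + 27/83 → 46/83
merge 37/83 + 46/83 → 1
L = 7/83 + 18/83 + 27/83 + 37/83 + 46/83 + 1 = 218/83 ≈ 2.627 bits/symbol.

2.627 bits/symbol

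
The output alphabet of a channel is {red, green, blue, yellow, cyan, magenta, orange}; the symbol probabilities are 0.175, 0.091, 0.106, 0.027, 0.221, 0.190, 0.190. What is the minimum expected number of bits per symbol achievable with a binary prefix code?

Repeatedly combine the two least-probable nodes; the expected code length is the sum of the merged weights.
merge 27/1000 + 91/1000 → 59/500
merge 53/500 + 59/500 → 28/125
merge 7/40 + 19/100 → 73/200
merge 19/100 + 221/1000 → 411/1000
merge 28/125 + 73/200 → 589/1000
merge 411/1000 + 589/1000 → 1
L = 59/500 + 28/125 + 73/200 + 411/1000 + 589/1000 + 1 = 2707/1000 = 2.707 bits/symbol.

2.707 bits/symbol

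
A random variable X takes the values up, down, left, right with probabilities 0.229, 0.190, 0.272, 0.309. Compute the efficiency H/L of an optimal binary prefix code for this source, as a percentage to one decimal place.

Entropy H = −Σ p log₂ p ≈ 1.9767 bits.
Huffman merges: 19/100+229/1000→419/1000; 34/125+309/1000→581/1000; 419/1000+581/1000→1. L = 2 ≈ 2.0000.
Efficiency = H/L = 1.9767/2.0000 = 98.8%.

98.8%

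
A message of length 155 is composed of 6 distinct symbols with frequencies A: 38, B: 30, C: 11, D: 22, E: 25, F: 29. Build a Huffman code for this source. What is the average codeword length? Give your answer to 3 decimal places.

Probabilities are the counts divided by 155.
Repeatedly combine the two least-probable nodes; the expected code length is the sum of the merged weights.
merge 11/155 + 22/155 → 33/155
merge 5/31 + 29/155 → 54/155
merge 6/31 + 33/155 → 63/155
merge 38/155 + 54/155 → 92/155
merge 63/155 + 92/155 → 1
L = 33/155 + 54/155 + 63/155 + 92/155 + 1 = 397/155 ≈ 2.561 bits/symbol.

2.561 bits/symbol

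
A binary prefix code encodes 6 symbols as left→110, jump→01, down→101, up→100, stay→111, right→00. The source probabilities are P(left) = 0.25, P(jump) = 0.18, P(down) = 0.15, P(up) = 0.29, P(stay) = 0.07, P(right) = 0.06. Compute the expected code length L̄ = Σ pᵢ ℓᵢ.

L̄ = Σ pᵢ·ℓᵢ = 0.25·3 + 0.18·2 + 0.15·3 + 0.29·3 + 0.07·3 + 0.06·2 = 2.76 bits/symbol.

2.76 bits/symbol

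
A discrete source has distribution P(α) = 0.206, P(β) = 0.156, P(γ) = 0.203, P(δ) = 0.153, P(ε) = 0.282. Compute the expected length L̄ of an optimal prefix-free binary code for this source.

Repeatedly combine the two least-probable nodes; the expected code length is the sum of the merged weights.
merge 153/1000 + 39/250 → 309/1000
merge 203/1000 + 103/500 → 409/1000
merge 141/500 + 309/1000 → 591/1000
merge 409/1000 + 591/1000 → 1
L = 309/1000 + 409/1000 + 591/1000 + 1 = 2309/1000 = 2.309 bits/symbol.

2.309 bits/symbol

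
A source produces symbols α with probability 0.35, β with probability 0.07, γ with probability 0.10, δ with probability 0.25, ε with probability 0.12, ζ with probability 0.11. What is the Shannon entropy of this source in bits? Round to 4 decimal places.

H = −Σ pᵢ log₂ pᵢ.
−0.35·log₂(0.35) = 0.5301
−0.07·log₂(0.07) = 0.2686
−0.10·log₂(0.10) = 0.3322
−0.25·log₂(0.25) = 0.5000
−0.12·log₂(0.12) = 0.3671
−0.11·log₂(0.11) = 0.3503
Sum ≈ 2.3482 → 2.3482 bits.

2.3482 bits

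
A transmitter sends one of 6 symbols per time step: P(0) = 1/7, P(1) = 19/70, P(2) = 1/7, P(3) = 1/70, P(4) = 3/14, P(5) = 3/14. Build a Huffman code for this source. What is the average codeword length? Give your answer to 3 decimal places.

Repeatedly combine the two least-probable nodes; the expected code length is the sum of the merged weights.
merge 1/70 + 1/7 → 11/70
merge 1/7 + 11/70 → 3/10
merge 3/14 + 3/14 → 3/7
merge 19/70 + 3/10 → 4/7
merge 3/7 + 4/7 → 1
L = 11/70 + 3/10 + 3/7 + 4/7 + 1 = 86/35 ≈ 2.457 bits/symbol.

2.457 bits/symbol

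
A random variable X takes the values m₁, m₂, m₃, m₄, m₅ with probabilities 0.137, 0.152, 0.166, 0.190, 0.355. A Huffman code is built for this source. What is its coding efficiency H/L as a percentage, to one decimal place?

Entropy H = −Σ p log₂ p ≈ 2.2217 bits.
Huffman merges: 137/1000+19/125→289/1000; 83/500+19/100→89/250; 289/1000+71/200→161/250; 89/250+161/250→1. L = 2289/1000 ≈ 2.2890.
Efficiency = H/L = 2.2217/2.2890 = 97.1%.

97.1%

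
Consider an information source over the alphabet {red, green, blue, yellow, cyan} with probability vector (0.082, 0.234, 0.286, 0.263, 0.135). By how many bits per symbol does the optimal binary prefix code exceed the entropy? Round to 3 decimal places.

Entropy H = −Σ p log₂ p ≈ 2.1995 bits.
Huffman merges: 41/500+27/200→217/1000; 217/1000+117/500→451/1000; 263/1000+143/500→549/1000; 451/1000+549/1000→1. L = 2217/1000 ≈ 2.2170.
L − H = 2.2170 − 2.1995 = 0.018 bits.

0.018 bits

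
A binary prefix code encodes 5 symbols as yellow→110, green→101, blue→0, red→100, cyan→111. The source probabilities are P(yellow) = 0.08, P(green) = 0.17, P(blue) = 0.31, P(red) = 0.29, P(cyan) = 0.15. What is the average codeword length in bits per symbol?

2.38 bits/symbol

L̄ = Σ pᵢ·ℓᵢ = 0.08·3 + 0.17·3 + 0.31·1 + 0.29·3 + 0.15·3 = 2.38 bits/symbol.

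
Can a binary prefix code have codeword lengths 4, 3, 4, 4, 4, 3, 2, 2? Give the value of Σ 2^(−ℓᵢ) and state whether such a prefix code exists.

1; yes

With common denominator 2^4 = 16: Σ 2^(−ℓᵢ) = 1/16 + 2/16 + 1/16 + 1/16 + 1/16 + 2/16 + 4/16 + 4/16 = 16/16 = 1.
Kraft's inequality requires Σ ≤ 1; here Σ = 1 ≤ 1, so such a prefix code exists.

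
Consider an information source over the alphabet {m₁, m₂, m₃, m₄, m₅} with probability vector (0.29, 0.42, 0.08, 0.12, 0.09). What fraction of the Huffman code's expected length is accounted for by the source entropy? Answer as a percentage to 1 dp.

Entropy H = −Σ p log₂ p ≈ 2.0148 bits.
Huffman merges: 2/25+9/100→17/100; 3/25+17/100→29/100; 29/100+29/100→29/50; 21/50+29/50→1. L = 51/25 ≈ 2.0400.
Efficiency = H/L = 2.0148/2.0400 = 98.8%.

98.8%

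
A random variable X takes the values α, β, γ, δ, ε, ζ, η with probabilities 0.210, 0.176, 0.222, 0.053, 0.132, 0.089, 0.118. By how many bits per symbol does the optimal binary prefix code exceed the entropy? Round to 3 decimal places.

Entropy H = −Σ p log₂ p ≈ 2.6806 bits.
Huffman merges: 53/1000+89/1000→71/500; 59/500+33/250→1/4; 71/500+22/125→159/500; 21/100+111/500→54/125; 1/4+159/500→71/125; 54/125+71/125→1. L = 271/100 ≈ 2.7100.
L − H = 2.7100 − 2.6806 = 0.029 bits.

0.029 bits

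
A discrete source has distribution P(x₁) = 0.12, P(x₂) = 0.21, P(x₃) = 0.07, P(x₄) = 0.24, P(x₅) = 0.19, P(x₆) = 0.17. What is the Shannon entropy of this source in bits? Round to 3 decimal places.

H = −Σ pᵢ log₂ pᵢ.
−0.12·log₂(0.12) = 0.3671
−0.21·log₂(0.21) = 0.4728
−0.07·log₂(0.07) = 0.2686
−0.24·log₂(0.24) = 0.4941
−0.19·log₂(0.19) = 0.4552
−0.17·log₂(0.17) = 0.4346
Sum ≈ 2.4924 → 2.492 bits.

2.492 bits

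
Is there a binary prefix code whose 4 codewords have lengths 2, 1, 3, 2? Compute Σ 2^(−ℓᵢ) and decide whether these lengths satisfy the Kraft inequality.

With common denominator 2^3 = 8: Σ 2^(−ℓᵢ) = 2/8 + 4/8 + 1/8 + 2/8 = 9/8 = 1.125.
Kraft's inequality requires Σ ≤ 1; here Σ = 1.125 > 1, so no such prefix code exists.

1.125; no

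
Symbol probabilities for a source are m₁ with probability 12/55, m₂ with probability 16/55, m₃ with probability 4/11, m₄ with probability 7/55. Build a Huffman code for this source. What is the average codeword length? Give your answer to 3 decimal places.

1.982 bits/symbol

Repeatedly combine the two least-probable nodes; the expected code length is the sum of the merged weights.
merge 7/55 + 12/55 → 19/55
merge 16/55 + 19/55 → 7/11
merge 4/11 + 7/11 → 1
L = 19/55 + 7/11 + 1 = 109/55 ≈ 1.982 bits/symbol.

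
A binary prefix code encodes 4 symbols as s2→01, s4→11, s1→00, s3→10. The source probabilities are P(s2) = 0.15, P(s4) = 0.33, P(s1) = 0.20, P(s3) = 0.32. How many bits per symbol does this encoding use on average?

2 bits/symbol

L̄ = Σ pᵢ·ℓᵢ = 0.15·2 + 0.33·2 + 0.20·2 + 0.32·2 = 2 bits/symbol.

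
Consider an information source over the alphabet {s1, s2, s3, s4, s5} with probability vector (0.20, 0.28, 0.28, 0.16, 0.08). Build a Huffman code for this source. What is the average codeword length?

2.24 bits/symbol

Repeatedly combine the two least-probable nodes; the expected code length is the sum of the merged weights.
merge 2/25 + 4/25 → 6/25
merge 1/5 + 6/25 → 11/25
merge 7/25 + 7/25 → 14/25
merge 11/25 + 14/25 → 1
L = 6/25 + 11/25 + 14/25 + 1 = 56/25 = 2.24 bits/symbol.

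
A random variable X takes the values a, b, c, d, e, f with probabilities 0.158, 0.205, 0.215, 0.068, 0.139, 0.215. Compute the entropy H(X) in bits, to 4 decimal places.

2.5023 bits

H = −Σ pᵢ log₂ pᵢ.
−0.158·log₂(0.158) = 0.4206
−0.205·log₂(0.205) = 0.4687
−0.215·log₂(0.215) = 0.4768
−0.068·log₂(0.068) = 0.2637
−0.139·log₂(0.139) = 0.3957
−0.215·log₂(0.215) = 0.4768
Sum ≈ 2.5023 → 2.5023 bits.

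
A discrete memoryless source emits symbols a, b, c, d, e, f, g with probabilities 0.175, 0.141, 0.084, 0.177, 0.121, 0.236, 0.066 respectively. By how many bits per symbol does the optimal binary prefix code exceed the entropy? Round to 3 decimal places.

0.037 bits

Entropy H = −Σ p log₂ p ≈ 2.7000 bits.
Huffman merges: 33/500+21/250→3/20; 121/1000+141/1000→131/500; 3/20+7/40→13/40; 177/1000+59/250→413/1000; 131/500+13/40→587/1000; 413/1000+587/1000→1. L = 2737/1000 ≈ 2.7370.
L − H = 2.7370 − 2.7000 = 0.037 bits.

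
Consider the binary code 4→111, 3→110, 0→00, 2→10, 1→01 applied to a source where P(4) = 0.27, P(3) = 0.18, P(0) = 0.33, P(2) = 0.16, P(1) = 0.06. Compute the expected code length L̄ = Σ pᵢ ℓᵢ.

L̄ = Σ pᵢ·ℓᵢ = 0.27·3 + 0.18·3 + 0.33·2 + 0.16·2 + 0.06·2 = 2.45 bits/symbol.

2.45 bits/symbol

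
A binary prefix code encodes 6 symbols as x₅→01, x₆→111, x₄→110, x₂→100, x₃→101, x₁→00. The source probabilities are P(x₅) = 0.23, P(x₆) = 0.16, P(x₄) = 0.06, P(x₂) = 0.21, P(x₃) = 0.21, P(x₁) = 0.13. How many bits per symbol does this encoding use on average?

2.64 bits/symbol

L̄ = Σ pᵢ·ℓᵢ = 0.23·2 + 0.16·3 + 0.06·3 + 0.21·3 + 0.21·3 + 0.13·2 = 2.64 bits/symbol.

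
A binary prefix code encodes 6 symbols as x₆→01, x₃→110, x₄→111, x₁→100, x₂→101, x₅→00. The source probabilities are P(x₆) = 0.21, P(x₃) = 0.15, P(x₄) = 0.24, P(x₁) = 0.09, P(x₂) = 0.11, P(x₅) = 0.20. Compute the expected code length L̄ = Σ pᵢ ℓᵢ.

2.59 bits/symbol

L̄ = Σ pᵢ·ℓᵢ = 0.21·2 + 0.15·3 + 0.24·3 + 0.09·3 + 0.11·3 + 0.20·2 = 2.59 bits/symbol.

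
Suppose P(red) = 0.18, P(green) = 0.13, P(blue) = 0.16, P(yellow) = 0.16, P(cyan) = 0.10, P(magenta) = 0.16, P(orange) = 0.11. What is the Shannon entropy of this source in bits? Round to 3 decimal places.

2.779 bits

H = −Σ pᵢ log₂ pᵢ.
−0.18·log₂(0.18) = 0.4453
−0.13·log₂(0.13) = 0.3826
−0.16·log₂(0.16) = 0.4230
−0.16·log₂(0.16) = 0.4230
−0.10·log₂(0.10) = 0.3322
−0.16·log₂(0.16) = 0.4230
−0.11·log₂(0.11) = 0.3503
Sum ≈ 2.7795 → 2.779 bits.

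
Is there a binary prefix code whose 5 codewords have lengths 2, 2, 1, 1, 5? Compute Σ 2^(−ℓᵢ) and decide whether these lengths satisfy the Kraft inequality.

1.53125; no

With common denominator 2^5 = 32: Σ 2^(−ℓᵢ) = 8/32 + 8/32 + 16/32 + 16/32 + 1/32 = 49/32 = 1.53125.
Kraft's inequality requires Σ ≤ 1; here Σ = 1.53125 > 1, so no such prefix code exists.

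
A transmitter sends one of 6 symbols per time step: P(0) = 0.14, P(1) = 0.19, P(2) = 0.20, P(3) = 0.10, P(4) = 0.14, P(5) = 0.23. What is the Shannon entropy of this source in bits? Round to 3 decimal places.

2.534 bits

H = −Σ pᵢ log₂ pᵢ.
−0.14·log₂(0.14) = 0.3971
−0.19·log₂(0.19) = 0.4552
−0.20·log₂(0.20) = 0.4644
−0.10·log₂(0.10) = 0.3322
−0.14·log₂(0.14) = 0.3971
−0.23·log₂(0.23) = 0.4877
Sum ≈ 2.5337 → 2.534 bits.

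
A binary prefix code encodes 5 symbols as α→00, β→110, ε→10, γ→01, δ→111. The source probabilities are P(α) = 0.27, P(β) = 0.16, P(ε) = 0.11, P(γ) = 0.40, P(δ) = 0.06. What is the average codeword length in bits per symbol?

L̄ = Σ pᵢ·ℓᵢ = 0.27·2 + 0.16·3 + 0.11·2 + 0.40·2 + 0.06·3 = 2.22 bits/symbol.

2.22 bits/symbol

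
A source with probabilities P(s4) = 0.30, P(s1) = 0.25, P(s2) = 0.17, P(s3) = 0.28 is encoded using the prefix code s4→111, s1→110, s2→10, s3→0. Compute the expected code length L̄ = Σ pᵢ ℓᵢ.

2.27 bits/symbol

L̄ = Σ pᵢ·ℓᵢ = 0.30·3 + 0.25·3 + 0.17·2 + 0.28·1 = 2.27 bits/symbol.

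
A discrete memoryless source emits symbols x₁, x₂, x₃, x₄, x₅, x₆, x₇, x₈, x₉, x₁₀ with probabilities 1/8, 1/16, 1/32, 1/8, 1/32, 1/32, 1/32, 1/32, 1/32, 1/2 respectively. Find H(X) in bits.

2.4375 bits

Each probability is a power of 1/2, so log₂(1/p) is an integer.
H = Σ p·log₂(1/p) = 1/8·3 + 1/16·4 + 1/32·5 + 1/8·3 + 1/32·5 + 1/32·5 + 1/32·5 + 1/32·5 + 1/32·5 + 1/2·1 = 2.4375 bits.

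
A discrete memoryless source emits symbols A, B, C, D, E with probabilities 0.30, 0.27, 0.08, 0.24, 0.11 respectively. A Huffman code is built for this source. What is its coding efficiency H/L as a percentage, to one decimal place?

Entropy H = −Σ p log₂ p ≈ 2.1670 bits.
Huffman merges: 2/25+11/100→19/100; 19/100+6/25→43/100; 27/100+3/10→57/100; 43/100+57/100→1. L = 219/100 ≈ 2.1900.
Efficiency = H/L = 2.1670/2.1900 = 99.0%.

99.0%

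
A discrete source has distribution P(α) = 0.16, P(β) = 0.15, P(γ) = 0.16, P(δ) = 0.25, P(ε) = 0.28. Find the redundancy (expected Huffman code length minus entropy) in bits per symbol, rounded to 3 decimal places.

0.039 bits

Entropy H = −Σ p log₂ p ≈ 2.2708 bits.
Huffman merges: 3/20+4/25→31/100; 4/25+1/4→41/100; 7/25+31/100→59/100; 41/100+59/100→1. L = 231/100 ≈ 2.3100.
L − H = 2.3100 − 2.2708 = 0.039 bits.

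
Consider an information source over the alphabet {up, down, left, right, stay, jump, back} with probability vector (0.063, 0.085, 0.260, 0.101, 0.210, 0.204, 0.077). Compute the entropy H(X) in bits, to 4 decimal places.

H = −Σ pᵢ log₂ pᵢ.
−0.063·log₂(0.063) = 0.2513
−0.085·log₂(0.085) = 0.3023
−0.260·log₂(0.260) = 0.5053
−0.101·log₂(0.101) = 0.3341
−0.210·log₂(0.210) = 0.4728
−0.204·log₂(0.204) = 0.4678
−0.077·log₂(0.077) = 0.2848
Sum ≈ 2.6184 → 2.6184 bits.

2.6184 bits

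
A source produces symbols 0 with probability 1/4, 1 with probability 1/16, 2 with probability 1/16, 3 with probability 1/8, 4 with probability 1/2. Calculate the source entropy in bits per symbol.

Each probability is a power of 1/2, so log₂(1/p) is an integer.
H = Σ p·log₂(1/p) = 1/4·2 + 1/16·4 + 1/16·4 + 1/8·3 + 1/2·1 = 1.875 bits.

1.875 bits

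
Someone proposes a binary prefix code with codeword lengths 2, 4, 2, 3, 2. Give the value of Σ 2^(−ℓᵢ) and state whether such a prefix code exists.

0.9375; yes

With common denominator 2^4 = 16: Σ 2^(−ℓᵢ) = 4/16 + 1/16 + 4/16 + 2/16 + 4/16 = 15/16 = 0.9375.
Kraft's inequality requires Σ ≤ 1; here Σ = 0.9375 ≤ 1, so such a prefix code exists.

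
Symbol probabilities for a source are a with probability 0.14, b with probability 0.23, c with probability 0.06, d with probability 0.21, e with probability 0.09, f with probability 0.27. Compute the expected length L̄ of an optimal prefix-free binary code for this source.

2.44 bits/symbol

Repeatedly combine the two least-probable nodes; the expected code length is the sum of the merged weights.
merge 3/50 + 9/100 → 3/20
merge 7/50 + 3/20 → 29/100
merge 21/100 + 23/100 → 11/25
merge 27/100 + 29/100 → 14/25
merge 11/25 + 14/25 → 1
L = 3/20 + 29/100 + 11/25 + 14/25 + 1 = 61/25 = 2.44 bits/symbol.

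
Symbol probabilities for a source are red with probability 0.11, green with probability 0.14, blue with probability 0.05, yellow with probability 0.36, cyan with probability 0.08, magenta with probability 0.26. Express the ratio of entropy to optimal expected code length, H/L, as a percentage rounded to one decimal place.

Entropy H = −Σ p log₂ p ≈ 2.2909 bits.
Huffman merges: 1/20+2/25→13/100; 11/100+13/100→6/25; 7/50+6/25→19/50; 13/50+9/25→31/50; 19/50+31/50→1. L = 237/100 ≈ 2.3700.
Efficiency = H/L = 2.2909/2.3700 = 96.7%.

96.7%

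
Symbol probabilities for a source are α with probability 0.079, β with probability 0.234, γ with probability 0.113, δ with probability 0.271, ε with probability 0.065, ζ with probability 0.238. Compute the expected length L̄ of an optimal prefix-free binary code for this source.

Repeatedly combine the two least-probable nodes; the expected code length is the sum of the merged weights.
merge 13/200 + 79/1000 → 18/125
merge 113/1000 + 18/125 → 257/1000
merge 117/500 + 119/500 → 59/125
merge 257/1000 + 271/1000 → 66/125
merge 59/125 + 66/125 → 1
L = 18/125 + 257/1000 + 59/125 + 66/125 + 1 = 2401/1000 = 2.401 bits/symbol.

2.401 bits/symbol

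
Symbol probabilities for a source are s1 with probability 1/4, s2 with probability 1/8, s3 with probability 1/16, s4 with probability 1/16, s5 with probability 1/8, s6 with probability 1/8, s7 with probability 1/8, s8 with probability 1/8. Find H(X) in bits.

2.875 bits

Each probability is a power of 1/2, so log₂(1/p) is an integer.
H = Σ p·log₂(1/p) = 1/4·2 + 1/8·3 + 1/16·4 + 1/16·4 + 1/8·3 + 1/8·3 + 1/8·3 + 1/8·3 = 2.875 bits.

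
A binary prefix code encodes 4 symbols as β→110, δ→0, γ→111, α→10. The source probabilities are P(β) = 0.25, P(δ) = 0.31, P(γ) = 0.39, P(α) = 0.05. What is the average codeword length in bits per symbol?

L̄ = Σ pᵢ·ℓᵢ = 0.25·3 + 0.31·1 + 0.39·3 + 0.05·2 = 2.33 bits/symbol.

2.33 bits/symbol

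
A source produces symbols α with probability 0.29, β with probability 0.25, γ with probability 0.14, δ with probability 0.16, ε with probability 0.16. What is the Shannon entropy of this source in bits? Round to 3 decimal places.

H = −Σ pᵢ log₂ pᵢ.
−0.29·log₂(0.29) = 0.5179
−0.25·log₂(0.25) = 0.5000
−0.14·log₂(0.14) = 0.3971
−0.16·log₂(0.16) = 0.4230
−0.16·log₂(0.16) = 0.4230
Sum ≈ 2.2610 → 2.261 bits.

2.261 bits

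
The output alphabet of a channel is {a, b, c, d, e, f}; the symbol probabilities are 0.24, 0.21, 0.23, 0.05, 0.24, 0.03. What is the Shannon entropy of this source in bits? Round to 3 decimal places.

H = −Σ pᵢ log₂ pᵢ.
−0.24·log₂(0.24) = 0.4941
−0.21·log₂(0.21) = 0.4728
−0.23·log₂(0.23) = 0.4877
−0.05·log₂(0.05) = 0.2161
−0.24·log₂(0.24) = 0.4941
−0.03·log₂(0.03) = 0.1518
Sum ≈ 2.3166 → 2.317 bits.

2.317 bits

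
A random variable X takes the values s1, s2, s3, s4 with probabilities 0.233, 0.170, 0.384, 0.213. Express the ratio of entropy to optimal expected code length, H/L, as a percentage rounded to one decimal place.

Entropy H = −Σ p log₂ p ≈ 1.9297 bits.
Huffman merges: 17/100+213/1000→383/1000; 233/1000+383/1000→77/125; 48/125+77/125→1. L = 1999/1000 ≈ 1.9990.
Efficiency = H/L = 1.9297/1.9990 = 96.5%.

96.5%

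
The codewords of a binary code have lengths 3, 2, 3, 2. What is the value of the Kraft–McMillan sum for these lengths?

With common denominator 2^3 = 8: Σ 2^(−ℓᵢ) = 1/8 + 2/8 + 1/8 + 2/8 = 6/8 = 0.75.

0.75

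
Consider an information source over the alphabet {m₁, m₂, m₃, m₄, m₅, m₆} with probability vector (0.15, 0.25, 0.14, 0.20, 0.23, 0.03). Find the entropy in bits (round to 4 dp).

H = −Σ pᵢ log₂ pᵢ.
−0.15·log₂(0.15) = 0.4105
−0.25·log₂(0.25) = 0.5000
−0.14·log₂(0.14) = 0.3971
−0.20·log₂(0.20) = 0.4644
−0.23·log₂(0.23) = 0.4877
−0.03·log₂(0.03) = 0.1518
Sum ≈ 2.4115 → 2.4115 bits.

2.4115 bits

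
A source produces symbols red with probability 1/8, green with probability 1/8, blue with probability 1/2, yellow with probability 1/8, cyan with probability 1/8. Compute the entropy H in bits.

Each probability is a power of 1/2, so log₂(1/p) is an integer.
H = Σ p·log₂(1/p) = 1/8·3 + 1/8·3 + 1/2·1 + 1/8·3 + 1/8·3 = 2 bits.

2 bits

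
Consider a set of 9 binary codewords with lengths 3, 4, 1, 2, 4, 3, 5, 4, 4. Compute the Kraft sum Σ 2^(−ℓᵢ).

With common denominator 2^5 = 32: Σ 2^(−ℓᵢ) = 4/32 + 2/32 + 16/32 + 8/32 + 2/32 + 4/32 + 1/32 + 2/32 + 2/32 = 41/32 = 1.28125.

1.28125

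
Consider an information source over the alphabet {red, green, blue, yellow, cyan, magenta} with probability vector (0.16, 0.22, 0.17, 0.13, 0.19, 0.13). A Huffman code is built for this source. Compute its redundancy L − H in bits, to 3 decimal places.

Entropy H = −Σ p log₂ p ≈ 2.5587 bits.
Huffman merges: 13/100+13/100→13/50; 4/25+17/100→33/100; 19/100+11/50→41/100; 13/50+33/100→59/100; 41/100+59/100→1. L = 259/100 ≈ 2.5900.
L − H = 2.5900 − 2.5587 = 0.031 bits.

0.031 bits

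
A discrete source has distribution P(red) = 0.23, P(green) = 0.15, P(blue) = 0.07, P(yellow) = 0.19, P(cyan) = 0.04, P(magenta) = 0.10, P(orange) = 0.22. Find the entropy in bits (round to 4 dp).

2.6205 bits

H = −Σ pᵢ log₂ pᵢ.
−0.23·log₂(0.23) = 0.4877
−0.15·log₂(0.15) = 0.4105
−0.07·log₂(0.07) = 0.2686
−0.19·log₂(0.19) = 0.4552
−0.04·log₂(0.04) = 0.1858
−0.10·log₂(0.10) = 0.3322
−0.22·log₂(0.22) = 0.4806
Sum ≈ 2.6205 → 2.6205 bits.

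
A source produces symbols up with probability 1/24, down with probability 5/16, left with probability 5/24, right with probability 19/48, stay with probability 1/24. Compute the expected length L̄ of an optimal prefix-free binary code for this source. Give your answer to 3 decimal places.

Repeatedly combine the two least-probable nodes; the expected code length is the sum of the merged weights.
merge 1/24 + 1/24 → 1/12
merge 1/12 + 5/24 → 7/24
merge 7/24 + 5/16 → 29/48
merge 19/48 + 29/48 → 1
L = 1/12 + 7/24 + 29/48 + 1 = 95/48 ≈ 1.979 bits/symbol.

1.979 bits/symbol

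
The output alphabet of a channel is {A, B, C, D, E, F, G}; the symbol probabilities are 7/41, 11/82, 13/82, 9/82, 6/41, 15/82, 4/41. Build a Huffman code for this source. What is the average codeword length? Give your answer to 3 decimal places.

2.817 bits/symbol

Repeatedly combine the two least-probable nodes; the expected code length is the sum of the merged weights.
merge 4/41 + 9/82 → 17/82
merge 11/82 + 6/41 → 23/82
merge 13/82 + 7/41 → 27/82
merge 15/82 + 17/82 → 16/41
merge 23/82 + 27/82 → 25/41
merge 16/41 + 25/41 → 1
L = 17/82 + 23/82 + 27/82 + 16/41 + 25/41 + 1 = 231/82 ≈ 2.817 bits/symbol.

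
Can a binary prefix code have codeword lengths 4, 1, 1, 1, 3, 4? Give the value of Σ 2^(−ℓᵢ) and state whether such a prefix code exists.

1.75; no

With common denominator 2^4 = 16: Σ 2^(−ℓᵢ) = 1/16 + 8/16 + 8/16 + 8/16 + 2/16 + 1/16 = 28/16 = 1.75.
Kraft's inequality requires Σ ≤ 1; here Σ = 1.75 > 1, so no such prefix code exists.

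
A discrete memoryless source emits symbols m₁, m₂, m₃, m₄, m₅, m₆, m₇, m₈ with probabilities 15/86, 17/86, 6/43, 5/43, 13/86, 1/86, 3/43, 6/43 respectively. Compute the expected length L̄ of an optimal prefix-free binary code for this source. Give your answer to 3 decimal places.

2.884 bits/symbol

Repeatedly combine the two least-probable nodes; the expected code length is the sum of the merged weights.
merge 1/86 + 3/43 → 7/86
merge 7/86 + 5/43 → 17/86
merge 6/43 + 6/43 → 12/43
merge 13/86 + 15/86 → 14/43
merge 17/86 + 17/86 → 17/43
merge 12/43 + 14/43 → 26/43
merge 17/43 + 26/43 → 1
L = 7/86 + 17/86 + 12/43 + 14/43 + 17/43 + 26/43 + 1 = 124/43 ≈ 2.884 bits/symbol.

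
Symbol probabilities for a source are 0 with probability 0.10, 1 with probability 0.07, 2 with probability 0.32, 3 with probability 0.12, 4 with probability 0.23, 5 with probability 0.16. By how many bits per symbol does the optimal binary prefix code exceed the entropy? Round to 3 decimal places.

0.045 bits

Entropy H = −Σ p log₂ p ≈ 2.4045 bits.
Huffman merges: 7/100+1/10→17/100; 3/25+4/25→7/25; 17/100+23/100→2/5; 7/25+8/25→3/5; 2/5+3/5→1. L = 49/20 ≈ 2.4500.
L − H = 2.4500 − 2.4045 = 0.045 bits.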